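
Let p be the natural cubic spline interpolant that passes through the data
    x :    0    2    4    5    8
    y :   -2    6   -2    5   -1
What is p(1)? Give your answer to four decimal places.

With M_i denoting the second derivative at x_i, h_i = 2, 2, 1, 3, and Δ_i = (y_(i+1) − y_i)/h_i = 4, -4, 7, -2:
  2·M_0 + 8·M_1 + 2·M_2 = 6(Δ_1 - Δ_0) = -48
  2·M_1 + 6·M_2 + 1·M_3 = 6(Δ_2 - Δ_1) = 66
  1·M_2 + 8·M_3 + 3·M_4 = 6(Δ_3 - Δ_2) = -54
Natural end conditions: M_0 = M_4 = 0.
Hence M_0 = 0, M_1 = -855/86, M_2 = 678/43, M_3 = -375/43, M_4 = 0.
On [0, 2], p(x) = -2 + 629/86·x + 0·x² - 285/344·x³.
With x = 1: p(1) = 1543/344.

4.4855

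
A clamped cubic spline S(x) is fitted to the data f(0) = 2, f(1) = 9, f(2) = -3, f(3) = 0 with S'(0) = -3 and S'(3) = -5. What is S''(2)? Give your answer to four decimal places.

Write σ_i for S''(x_i). With h_i = 1, 1, 1 and divided differences Δ_i = 7, -12, 3, the continuity of S' gives the tridiagonal system
  1·σ_0 + 4·σ_1 + 1·σ_2 = 6(Δ_1 - Δ_0) = -114
  1·σ_1 + 4·σ_2 + 1·σ_3 = 6(Δ_2 - Δ_1) = 90
Clamped end conditions give two more equations: 2h_0·σ_0 + h_0·σ_1 = 6(Δ_0 - S'(0)) = 60 and h_2·σ_2 + 2h_2·σ_3 = 6(S'(3) - Δ_2) = -48.
Hence σ_0 = 862/15, σ_1 = -824/15, σ_2 = 724/15, σ_3 = -722/15.

48.2667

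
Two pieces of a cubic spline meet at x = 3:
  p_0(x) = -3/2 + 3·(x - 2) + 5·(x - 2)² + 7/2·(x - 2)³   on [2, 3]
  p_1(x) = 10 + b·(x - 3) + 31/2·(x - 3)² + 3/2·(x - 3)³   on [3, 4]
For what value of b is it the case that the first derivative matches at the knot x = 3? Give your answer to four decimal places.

p_0'(x) = 3 + 10·(x - 2) + 21/2·(x - 2)², so p_0'(3) = 47/2. On the right, p_1'(3) = b, so b = 47/2.

23.5000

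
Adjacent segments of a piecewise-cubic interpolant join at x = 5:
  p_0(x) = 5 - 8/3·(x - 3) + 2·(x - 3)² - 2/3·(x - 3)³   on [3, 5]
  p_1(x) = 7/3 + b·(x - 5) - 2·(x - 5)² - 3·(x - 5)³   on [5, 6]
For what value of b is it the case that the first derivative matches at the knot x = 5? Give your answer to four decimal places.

-2.6667

p_0'(x) = -8/3 + 4·(x - 3) - 2·(x - 3)², so p_0'(5) = -8/3. On the right, p_1'(5) = b, so b = -8/3.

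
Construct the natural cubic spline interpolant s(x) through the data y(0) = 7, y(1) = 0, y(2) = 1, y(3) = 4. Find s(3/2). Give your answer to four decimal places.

-0.2500

Put M_i = s'' at the i-th knot. Here h = (1, 1, 1) and Δ = (-7, 1, 3), so the interior equations h_(i-1)·M_(i-1) + 2(h_(i-1)+h_i)·M_i + h_i·M_(i+1) = 6(Δ_i − Δ_(i-1)) read
  1·M_0 + 4·M_1 + 1·M_2 = 6(Δ_1 - Δ_0) = 48
  1·M_1 + 4·M_2 + 1·M_3 = 6(Δ_2 - Δ_1) = 12
Natural end conditions: M_0 = M_3 = 0.
Solving: M_0 = 0, M_1 = 12, M_2 = 0, M_3 = 0.
On [1, 2], s(x) = 0 - 3·(x - 1) + 6·(x - 1)² - 2·(x - 1)³.
With (x - 1) = 1/2: s(3/2) = -1/4.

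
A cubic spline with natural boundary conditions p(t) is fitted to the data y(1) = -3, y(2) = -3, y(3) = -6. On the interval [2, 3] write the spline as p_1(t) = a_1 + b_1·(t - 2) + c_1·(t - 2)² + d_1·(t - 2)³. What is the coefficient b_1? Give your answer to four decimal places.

Let M_i = p''(x_i). Step sizes h_i = 1, 1; slopes of the chords Δ_i = (y_(i+1) - y_i)/h_i = 0, -3.
  1·M_0 + 4·M_1 + 1·M_2 = 6(Δ_1 - Δ_0) = -18
Natural end conditions: M_0 = M_2 = 0.
Forward elimination and back-substitution give M_0 = 0, M_1 = -9/2, M_2 = 0.
On [2, 3], with p_1(t) = a_1 + b_1·(t - 2) + c_1·(t - 2)² + d_1·(t - 2)³: c_1 = M_1/2 = -9/4, d_1 = (M_2 - M_1)/(6h_1) = 3/4, b_1 = Δ_1 - h_1(2M_1 + M_2)/6 = -3/2.

-1.5000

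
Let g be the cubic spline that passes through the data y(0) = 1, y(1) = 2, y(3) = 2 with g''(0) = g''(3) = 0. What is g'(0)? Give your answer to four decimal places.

1.1667

With σ_i denoting the second derivative at x_i, h_i = 1, 2, and Δ_i = (y_(i+1) − y_i)/h_i = 1, 0:
  1·σ_0 + 6·σ_1 + 2·σ_2 = 6(Δ_1 - Δ_0) = -6
Natural end conditions: σ_0 = σ_2 = 0.
Solving the tridiagonal system: σ_0 = 0, σ_1 = -1, σ_2 = 0.
On [0, 1], g'(t) = b_0 + 2c_0·t + 3d_0·t² with b_0 = Δ_0 - h_0(2σ_0 + σ_1)/6 = 7/6, c_0 = σ_0/2 = 0, d_0 = (σ_1 - σ_0)/(6h_0) = -1/6. So g'(0) = 7/6.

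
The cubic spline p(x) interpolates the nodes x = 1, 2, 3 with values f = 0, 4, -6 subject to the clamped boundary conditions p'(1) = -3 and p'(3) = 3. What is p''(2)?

With M_i denoting the second derivative at x_i, h_i = 1, 1, and Δ_i = (y_(i+1) − y_i)/h_i = 4, -10:
  1·M_0 + 4·M_1 + 1·M_2 = 6(Δ_1 - Δ_0) = -84
Clamped end conditions give two more equations: 2h_0·M_0 + h_0·M_1 = 6(Δ_0 - p'(1)) = 42 and h_1·M_1 + 2h_1·M_2 = 6(p'(3) - Δ_1) = 78.
Hence M_0 = 45, M_1 = -48, M_2 = 63.

-48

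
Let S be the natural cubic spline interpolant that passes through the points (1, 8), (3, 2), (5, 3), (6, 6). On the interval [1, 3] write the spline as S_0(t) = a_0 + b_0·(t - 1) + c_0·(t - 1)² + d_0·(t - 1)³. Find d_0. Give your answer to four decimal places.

0.1818

Put σ_i = S'' at the i-th knot. Here h = (2, 2, 1) and Δ = (-3, 1/2, 3), so the interior equations h_(i-1)·σ_(i-1) + 2(h_(i-1)+h_i)·σ_i + h_i·σ_(i+1) = 6(Δ_i − Δ_(i-1)) read
  2·σ_0 + 8·σ_1 + 2·σ_2 = 6(Δ_1 - Δ_0) = 21
  2·σ_1 + 6·σ_2 + 1·σ_3 = 6(Δ_2 - Δ_1) = 15
Natural end conditions: σ_0 = σ_3 = 0.
Solving the tridiagonal system: σ_0 = 0, σ_1 = 24/11, σ_2 = 39/22, σ_3 = 0.
On [1, 3], with S_0(t) = a_0 + b_0·(t - 1) + c_0·(t - 1)² + d_0·(t - 1)³: c_0 = σ_0/2 = 0, d_0 = (σ_1 - σ_0)/(6h_0) = 2/11, b_0 = Δ_0 - h_0(2σ_0 + σ_1)/6 = -41/11.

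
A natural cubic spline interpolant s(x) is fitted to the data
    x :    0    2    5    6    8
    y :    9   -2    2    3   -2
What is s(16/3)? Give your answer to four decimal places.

Let M_i = s''(x_i). Step sizes h_i = 2, 3, 1, 2; slopes of the chords Δ_i = (y_(i+1) - y_i)/h_i = -11/2, 4/3, 1, -5/2.
  2·M_0 + 10·M_1 + 3·M_2 = 6(Δ_1 - Δ_0) = 41
  3·M_1 + 8·M_2 + 1·M_3 = 6(Δ_2 - Δ_1) = -2
  1·M_2 + 6·M_3 + 2·M_4 = 6(Δ_3 - Δ_2) = -21
Natural end conditions: M_0 = M_4 = 0.
Forward elimination and back-substitution give M_0 = 0, M_1 = 475/104, M_2 = -81/52, M_3 = -337/104, M_4 = 0.
On [5, 6], s(x) = 2 + 1285/624·(x - 5) - 81/104·(x - 5)² - 175/624·(x - 5)³.
With (x - 5) = 1/3: s(16/3) = 839/324.

2.5895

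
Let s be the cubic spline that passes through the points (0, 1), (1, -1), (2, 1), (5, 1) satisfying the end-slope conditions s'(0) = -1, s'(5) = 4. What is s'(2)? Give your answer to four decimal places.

Write M_i for s''(x_i). With h_i = 1, 1, 3 and divided differences Δ_i = -2, 2, 0, the continuity of s' gives the tridiagonal system
  1·M_0 + 4·M_1 + 1·M_2 = 6(Δ_1 - Δ_0) = 24
  1·M_1 + 8·M_2 + 3·M_3 = 6(Δ_2 - Δ_1) = -12
Clamped end conditions give two more equations: 2h_0·M_0 + h_0·M_1 = 6(Δ_0 - s'(0)) = -6 and h_2·M_2 + 2h_2·M_3 = 6(s'(5) - Δ_2) = 24.
Solving the tridiagonal system: M_0 = -220/29, M_1 = 266/29, M_2 = -148/29, M_3 = 190/29.
On [2, 5], s'(x) = b_2 + 2c_2·(x - 2) + 3d_2·(x - 2)² with b_2 = Δ_2 - h_2(2M_2 + M_3)/6 = 53/29, c_2 = M_2/2 = -74/29, d_2 = (M_3 - M_2)/(6h_2) = 169/261. So s'(2) = 53/29.

1.8276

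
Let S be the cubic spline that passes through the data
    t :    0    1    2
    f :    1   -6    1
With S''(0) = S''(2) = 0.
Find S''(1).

Let σ_i = S''(x_i). Step sizes h_i = 1, 1; slopes of the chords Δ_i = (y_(i+1) - y_i)/h_i = -7, 7.
  1·σ_0 + 4·σ_1 + 1·σ_2 = 6(Δ_1 - Δ_0) = 84
Natural end conditions: σ_0 = σ_2 = 0.
Solving: σ_0 = 0, σ_1 = 21, σ_2 = 0.

21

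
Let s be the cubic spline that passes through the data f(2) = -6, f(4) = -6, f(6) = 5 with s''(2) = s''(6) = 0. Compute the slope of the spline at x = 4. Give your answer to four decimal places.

Let m_i = s''(x_i). Step sizes h_i = 2, 2; slopes of the chords Δ_i = (y_(i+1) - y_i)/h_i = 0, 11/2.
  2·m_0 + 8·m_1 + 2·m_2 = 6(Δ_1 - Δ_0) = 33
Natural end conditions: m_0 = m_2 = 0.
Hence m_0 = 0, m_1 = 33/8, m_2 = 0.
On [4, 6], s'(x) = b_1 + 2c_1·(x - 4) + 3d_1·(x - 4)² with b_1 = Δ_1 - h_1(2m_1 + m_2)/6 = 11/4, c_1 = m_1/2 = 33/16, d_1 = (m_2 - m_1)/(6h_1) = -11/32. So s'(4) = 11/4.

2.7500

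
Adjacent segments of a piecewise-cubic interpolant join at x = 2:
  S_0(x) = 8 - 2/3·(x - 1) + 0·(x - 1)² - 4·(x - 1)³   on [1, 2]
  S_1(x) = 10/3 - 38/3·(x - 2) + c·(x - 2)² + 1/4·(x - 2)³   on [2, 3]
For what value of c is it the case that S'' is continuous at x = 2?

S_0''(x) = 0 - 24·(x - 1), so S_0''(2) = -24. On the right, S_1''(2) = 2c, so c = -12.

-12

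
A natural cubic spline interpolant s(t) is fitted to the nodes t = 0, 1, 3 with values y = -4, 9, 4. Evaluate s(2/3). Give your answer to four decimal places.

5.6235

Let M_i = s''(x_i). Step sizes h_i = 1, 2; slopes of the chords Δ_i = (y_(i+1) - y_i)/h_i = 13, -5/2.
  1·M_0 + 6·M_1 + 2·M_2 = 6(Δ_1 - Δ_0) = -93
Natural end conditions: M_0 = M_2 = 0.
Solving: M_0 = 0, M_1 = -31/2, M_2 = 0.
On [0, 1], s(t) = -4 + 187/12·t + 0·t² - 31/12·t³.
With t = 2/3: s(2/3) = 911/162.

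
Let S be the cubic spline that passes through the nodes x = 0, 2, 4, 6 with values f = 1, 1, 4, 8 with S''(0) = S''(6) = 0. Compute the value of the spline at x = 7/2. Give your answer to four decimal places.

3.0563

With m_i denoting the second derivative at x_i, h_i = 2, 2, 2, and Δ_i = (y_(i+1) − y_i)/h_i = 0, 3/2, 2:
  2·m_0 + 8·m_1 + 2·m_2 = 6(Δ_1 - Δ_0) = 9
  2·m_1 + 8·m_2 + 2·m_3 = 6(Δ_2 - Δ_1) = 3
Natural end conditions: m_0 = m_3 = 0.
Solving the tridiagonal system: m_0 = 0, m_1 = 11/10, m_2 = 1/10, m_3 = 0.
On [2, 4], S(x) = 1 + 11/15·(x - 2) + 11/20·(x - 2)² - 1/12·(x - 2)³.
With (x - 2) = 3/2: S(7/2) = 489/160.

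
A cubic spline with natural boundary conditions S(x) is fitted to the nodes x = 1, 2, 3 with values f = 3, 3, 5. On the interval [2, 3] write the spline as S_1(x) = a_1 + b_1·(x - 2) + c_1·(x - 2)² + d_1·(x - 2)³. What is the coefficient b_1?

Put σ_i = S'' at the i-th knot. Here h = (1, 1) and Δ = (0, 2), so the interior equations h_(i-1)·σ_(i-1) + 2(h_(i-1)+h_i)·σ_i + h_i·σ_(i+1) = 6(Δ_i − Δ_(i-1)) read
  1·σ_0 + 4·σ_1 + 1·σ_2 = 6(Δ_1 - Δ_0) = 12
Natural end conditions: σ_0 = σ_2 = 0.
Forward elimination and back-substitution give σ_0 = 0, σ_1 = 3, σ_2 = 0.
On [2, 3], with S_1(x) = a_1 + b_1·(x - 2) + c_1·(x - 2)² + d_1·(x - 2)³: c_1 = σ_1/2 = 3/2, d_1 = (σ_2 - σ_1)/(6h_1) = -1/2, b_1 = Δ_1 - h_1(2σ_1 + σ_2)/6 = 1.

1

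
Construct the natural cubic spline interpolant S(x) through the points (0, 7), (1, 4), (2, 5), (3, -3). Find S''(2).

Put M_i = S'' at the i-th knot. Here h = (1, 1, 1) and Δ = (-3, 1, -8), so the interior equations h_(i-1)·M_(i-1) + 2(h_(i-1)+h_i)·M_i + h_i·M_(i+1) = 6(Δ_i − Δ_(i-1)) read
  1·M_0 + 4·M_1 + 1·M_2 = 6(Δ_1 - Δ_0) = 24
  1·M_1 + 4·M_2 + 1·M_3 = 6(Δ_2 - Δ_1) = -54
Natural end conditions: M_0 = M_3 = 0.
Forward elimination and back-substitution give M_0 = 0, M_1 = 10, M_2 = -16, M_3 = 0.

-16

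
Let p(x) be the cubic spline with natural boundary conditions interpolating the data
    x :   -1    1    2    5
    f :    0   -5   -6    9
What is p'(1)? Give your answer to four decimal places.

With σ_i denoting the second derivative at x_i, h_i = 2, 1, 3, and Δ_i = (y_(i+1) − y_i)/h_i = -5/2, -1, 5:
  2·σ_0 + 6·σ_1 + 1·σ_2 = 6(Δ_1 - Δ_0) = 9
  1·σ_1 + 8·σ_2 + 3·σ_3 = 6(Δ_2 - Δ_1) = 36
Natural end conditions: σ_0 = σ_3 = 0.
Hence σ_0 = 0, σ_1 = 36/47, σ_2 = 207/47, σ_3 = 0.
On [1, 2], p'(x) = b_1 + 2c_1·(x - 1) + 3d_1·(x - 1)² with b_1 = Δ_1 - h_1(2σ_1 + σ_2)/6 = -187/94, c_1 = σ_1/2 = 18/47, d_1 = (σ_2 - σ_1)/(6h_1) = 57/94. So p'(1) = -187/94.

-1.9894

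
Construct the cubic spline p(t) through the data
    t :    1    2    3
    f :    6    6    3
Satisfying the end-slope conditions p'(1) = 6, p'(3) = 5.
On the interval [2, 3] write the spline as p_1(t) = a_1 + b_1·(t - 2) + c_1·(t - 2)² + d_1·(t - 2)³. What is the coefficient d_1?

With M_i denoting the second derivative at x_i, h_i = 1, 1, and Δ_i = (y_(i+1) − y_i)/h_i = 0, -3:
  1·M_0 + 4·M_1 + 1·M_2 = 6(Δ_1 - Δ_0) = -18
Clamped end conditions give two more equations: 2h_0·M_0 + h_0·M_1 = 6(Δ_0 - p'(1)) = -36 and h_1·M_1 + 2h_1·M_2 = 6(p'(3) - Δ_1) = 48.
Solving: M_0 = -14, M_1 = -8, M_2 = 28.
On [2, 3], with p_1(t) = a_1 + b_1·(t - 2) + c_1·(t - 2)² + d_1·(t - 2)³: c_1 = M_1/2 = -4, d_1 = (M_2 - M_1)/(6h_1) = 6, b_1 = Δ_1 - h_1(2M_1 + M_2)/6 = -5.

6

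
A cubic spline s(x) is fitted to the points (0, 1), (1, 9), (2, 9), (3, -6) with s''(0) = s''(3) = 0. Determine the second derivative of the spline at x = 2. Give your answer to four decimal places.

-20.8000

With M_i denoting the second derivative at x_i, h_i = 1, 1, 1, and Δ_i = (y_(i+1) − y_i)/h_i = 8, 0, -15:
  1·M_0 + 4·M_1 + 1·M_2 = 6(Δ_1 - Δ_0) = -48
  1·M_1 + 4·M_2 + 1·M_3 = 6(Δ_2 - Δ_1) = -90
Natural end conditions: M_0 = M_3 = 0.
Forward elimination and back-substitution give M_0 = 0, M_1 = -34/5, M_2 = -104/5, M_3 = 0.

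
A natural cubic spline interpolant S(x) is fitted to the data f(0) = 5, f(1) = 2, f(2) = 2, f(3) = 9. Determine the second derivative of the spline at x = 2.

10

Let M_i = S''(x_i). Step sizes h_i = 1, 1, 1; slopes of the chords Δ_i = (y_(i+1) - y_i)/h_i = -3, 0, 7.
  1·M_0 + 4·M_1 + 1·M_2 = 6(Δ_1 - Δ_0) = 18
  1·M_1 + 4·M_2 + 1·M_3 = 6(Δ_2 - Δ_1) = 42
Natural end conditions: M_0 = M_3 = 0.
Hence M_0 = 0, M_1 = 2, M_2 = 10, M_3 = 0.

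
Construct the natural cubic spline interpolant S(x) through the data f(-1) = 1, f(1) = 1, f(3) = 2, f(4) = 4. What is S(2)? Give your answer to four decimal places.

1.1250

Put σ_i = S'' at the i-th knot. Here h = (2, 2, 1) and Δ = (0, 1/2, 2), so the interior equations h_(i-1)·σ_(i-1) + 2(h_(i-1)+h_i)·σ_i + h_i·σ_(i+1) = 6(Δ_i − Δ_(i-1)) read
  2·σ_0 + 8·σ_1 + 2·σ_2 = 6(Δ_1 - Δ_0) = 3
  2·σ_1 + 6·σ_2 + 1·σ_3 = 6(Δ_2 - Δ_1) = 9
Natural end conditions: σ_0 = σ_3 = 0.
Forward elimination and back-substitution give σ_0 = 0, σ_1 = 0, σ_2 = 3/2, σ_3 = 0.
On [1, 3], S(x) = 1 + 0·(x - 1) + 0·(x - 1)² + 1/8·(x - 1)³.
With (x - 1) = 1: S(2) = 9/8.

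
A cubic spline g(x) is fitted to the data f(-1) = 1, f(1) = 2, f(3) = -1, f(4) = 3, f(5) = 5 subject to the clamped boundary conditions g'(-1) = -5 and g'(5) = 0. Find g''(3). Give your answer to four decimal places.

8.3333

Put M_i = g'' at the i-th knot. Here h = (2, 2, 1, 1) and Δ = (1/2, -3/2, 4, 2), so the interior equations h_(i-1)·M_(i-1) + 2(h_(i-1)+h_i)·M_i + h_i·M_(i+1) = 6(Δ_i − Δ_(i-1)) read
  2·M_0 + 8·M_1 + 2·M_2 = 6(Δ_1 - Δ_0) = -12
  2·M_1 + 6·M_2 + 1·M_3 = 6(Δ_2 - Δ_1) = 33
  1·M_2 + 4·M_3 + 1·M_4 = 6(Δ_3 - Δ_2) = -12
Clamped end conditions give two more equations: 2h_0·M_0 + h_0·M_1 = 6(Δ_0 - g'(-1)) = 33 and h_3·M_3 + 2h_3·M_4 = 6(g'(5) - Δ_3) = -12.
Solving: M_0 = 241/21, M_1 = -271/42, M_2 = 25/3, M_3 = -86/21, M_4 = -83/21.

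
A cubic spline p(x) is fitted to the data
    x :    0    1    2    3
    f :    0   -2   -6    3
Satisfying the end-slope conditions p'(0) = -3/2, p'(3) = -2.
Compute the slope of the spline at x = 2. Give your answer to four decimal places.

5.6333

With M_i denoting the second derivative at x_i, h_i = 1, 1, 1, and Δ_i = (y_(i+1) − y_i)/h_i = -2, -4, 9:
  1·M_0 + 4·M_1 + 1·M_2 = 6(Δ_1 - Δ_0) = -12
  1·M_1 + 4·M_2 + 1·M_3 = 6(Δ_2 - Δ_1) = 78
Clamped end conditions give two more equations: 2h_0·M_0 + h_0·M_1 = 6(Δ_0 - p'(0)) = -3 and h_2·M_2 + 2h_2·M_3 = 6(p'(3) - Δ_2) = -66.
Solving: M_0 = 76/15, M_1 = -197/15, M_2 = 532/15, M_3 = -761/15.
On [2, 3], p'(x) = b_2 + 2c_2·(x - 2) + 3d_2·(x - 2)² with b_2 = Δ_2 - h_2(2M_2 + M_3)/6 = 169/30, c_2 = M_2/2 = 266/15, d_2 = (M_3 - M_2)/(6h_2) = -431/30. So p'(2) = 169/30.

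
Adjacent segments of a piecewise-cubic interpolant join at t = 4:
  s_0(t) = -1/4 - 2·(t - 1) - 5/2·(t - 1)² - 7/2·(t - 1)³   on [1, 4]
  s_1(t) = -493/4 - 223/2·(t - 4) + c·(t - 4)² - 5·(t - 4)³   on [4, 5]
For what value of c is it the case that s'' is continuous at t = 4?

s_0''(t) = -5 - 21·(t - 1), so s_0''(4) = -68. On the right, s_1''(4) = 2c, so c = -34.

-34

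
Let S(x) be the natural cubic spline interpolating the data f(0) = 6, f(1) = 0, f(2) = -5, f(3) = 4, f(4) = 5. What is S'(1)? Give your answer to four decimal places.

With M_i denoting the second derivative at x_i, h_i = 1, 1, 1, 1, and Δ_i = (y_(i+1) − y_i)/h_i = -6, -5, 9, 1:
  1·M_0 + 4·M_1 + 1·M_2 = 6(Δ_1 - Δ_0) = 6
  1·M_1 + 4·M_2 + 1·M_3 = 6(Δ_2 - Δ_1) = 84
  1·M_2 + 4·M_3 + 1·M_4 = 6(Δ_3 - Δ_2) = -48
Natural end conditions: M_0 = M_4 = 0.
Hence M_0 = 0, M_1 = -21/4, M_2 = 27, M_3 = -75/4, M_4 = 0.
On [1, 2], S'(x) = b_1 + 2c_1·(x - 1) + 3d_1·(x - 1)² with b_1 = Δ_1 - h_1(2M_1 + M_2)/6 = -31/4, c_1 = M_1/2 = -21/8, d_1 = (M_2 - M_1)/(6h_1) = 43/8. So S'(1) = -31/4.

-7.7500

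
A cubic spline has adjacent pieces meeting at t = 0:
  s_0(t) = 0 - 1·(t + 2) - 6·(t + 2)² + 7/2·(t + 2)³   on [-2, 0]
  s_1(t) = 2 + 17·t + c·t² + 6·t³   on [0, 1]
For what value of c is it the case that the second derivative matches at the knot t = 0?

s_0''(t) = -12 + 21·(t + 2), so s_0''(0) = 30. On the right, s_1''(0) = 2c, so c = 15.

15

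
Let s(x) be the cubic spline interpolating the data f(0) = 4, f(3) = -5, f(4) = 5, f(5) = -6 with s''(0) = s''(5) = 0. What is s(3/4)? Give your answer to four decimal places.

Let M_i = s''(x_i). Step sizes h_i = 3, 1, 1; slopes of the chords Δ_i = (y_(i+1) - y_i)/h_i = -3, 10, -11.
  3·M_0 + 8·M_1 + 1·M_2 = 6(Δ_1 - Δ_0) = 78
  1·M_1 + 4·M_2 + 1·M_3 = 6(Δ_2 - Δ_1) = -126
Natural end conditions: M_0 = M_3 = 0.
Solving the tridiagonal system: M_0 = 0, M_1 = 438/31, M_2 = -1086/31, M_3 = 0.
On [0, 3], s(x) = 4 - 312/31·x + 0·x² + 73/93·x³.
With x = 3/4: s(3/4) = -6383/1984.

-3.2172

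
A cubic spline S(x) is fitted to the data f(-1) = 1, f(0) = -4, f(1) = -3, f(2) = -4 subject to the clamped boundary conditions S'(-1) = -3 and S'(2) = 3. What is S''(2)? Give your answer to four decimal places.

17.6000

Write M_i for S''(x_i). With h_i = 1, 1, 1 and divided differences Δ_i = -5, 1, -1, the continuity of S' gives the tridiagonal system
  1·M_0 + 4·M_1 + 1·M_2 = 6(Δ_1 - Δ_0) = 36
  1·M_1 + 4·M_2 + 1·M_3 = 6(Δ_2 - Δ_1) = -12
Clamped end conditions give two more equations: 2h_0·M_0 + h_0·M_1 = 6(Δ_0 - S'(-1)) = -12 and h_2·M_2 + 2h_2·M_3 = 6(S'(2) - Δ_2) = 24.
Solving the tridiagonal system: M_0 = -68/5, M_1 = 76/5, M_2 = -56/5, M_3 = 88/5.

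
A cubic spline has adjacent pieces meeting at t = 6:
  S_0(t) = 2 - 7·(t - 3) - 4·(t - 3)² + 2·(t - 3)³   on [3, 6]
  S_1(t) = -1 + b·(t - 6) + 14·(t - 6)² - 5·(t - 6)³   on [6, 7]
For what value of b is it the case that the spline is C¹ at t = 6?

S_0'(t) = -7 - 8·(t - 3) + 6·(t - 3)², so S_0'(6) = 23. On the right, S_1'(6) = b, so b = 23.

23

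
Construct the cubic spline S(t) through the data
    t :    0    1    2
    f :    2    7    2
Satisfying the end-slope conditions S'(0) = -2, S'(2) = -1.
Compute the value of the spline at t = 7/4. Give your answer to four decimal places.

With σ_i denoting the second derivative at x_i, h_i = 1, 1, and Δ_i = (y_(i+1) − y_i)/h_i = 5, -5:
  1·σ_0 + 4·σ_1 + 1·σ_2 = 6(Δ_1 - Δ_0) = -60
Clamped end conditions give two more equations: 2h_0·σ_0 + h_0·σ_1 = 6(Δ_0 - S'(0)) = 42 and h_1·σ_1 + 2h_1·σ_2 = 6(S'(2) - Δ_1) = 24.
Hence σ_0 = 73/2, σ_1 = -31, σ_2 = 55/2.
On [1, 2], S(t) = 7 + 3/4·(t - 1) - 31/2·(t - 1)² + 39/4·(t - 1)³.
With (t - 1) = 3/4: S(7/4) = 757/256.

2.9570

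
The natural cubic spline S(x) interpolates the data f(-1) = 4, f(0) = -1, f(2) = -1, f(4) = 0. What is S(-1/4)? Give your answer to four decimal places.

Put M_i = S'' at the i-th knot. Here h = (1, 2, 2) and Δ = (-5, 0, 1/2), so the interior equations h_(i-1)·M_(i-1) + 2(h_(i-1)+h_i)·M_i + h_i·M_(i+1) = 6(Δ_i − Δ_(i-1)) read
  1·M_0 + 6·M_1 + 2·M_2 = 6(Δ_1 - Δ_0) = 30
  2·M_1 + 8·M_2 + 2·M_3 = 6(Δ_2 - Δ_1) = 3
Natural end conditions: M_0 = M_3 = 0.
Forward elimination and back-substitution give M_0 = 0, M_1 = 117/22, M_2 = -21/22, M_3 = 0.
On [-1, 0], S(x) = 4 - 259/44·(x + 1) + 0·(x + 1)² + 39/44·(x + 1)³.
With (x + 1) = 3/4: S(-1/4) = -115/2816.

-0.0408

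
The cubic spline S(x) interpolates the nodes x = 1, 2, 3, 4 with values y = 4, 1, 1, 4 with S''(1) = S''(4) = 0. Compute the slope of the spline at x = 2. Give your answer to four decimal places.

Write M_i for S''(x_i). With h_i = 1, 1, 1 and divided differences Δ_i = -3, 0, 3, the continuity of S' gives the tridiagonal system
  1·M_0 + 4·M_1 + 1·M_2 = 6(Δ_1 - Δ_0) = 18
  1·M_1 + 4·M_2 + 1·M_3 = 6(Δ_2 - Δ_1) = 18
Natural end conditions: M_0 = M_3 = 0.
Forward elimination and back-substitution give M_0 = 0, M_1 = 18/5, M_2 = 18/5, M_3 = 0.
On [2, 3], S'(x) = b_1 + 2c_1·(x - 2) + 3d_1·(x - 2)² with b_1 = Δ_1 - h_1(2M_1 + M_2)/6 = -9/5, c_1 = M_1/2 = 9/5, d_1 = (M_2 - M_1)/(6h_1) = 0. So S'(2) = -9/5.

-1.8000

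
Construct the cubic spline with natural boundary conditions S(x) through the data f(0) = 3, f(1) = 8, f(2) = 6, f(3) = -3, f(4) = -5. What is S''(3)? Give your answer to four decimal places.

13.5000

With M_i denoting the second derivative at x_i, h_i = 1, 1, 1, 1, and Δ_i = (y_(i+1) − y_i)/h_i = 5, -2, -9, -2:
  1·M_0 + 4·M_1 + 1·M_2 = 6(Δ_1 - Δ_0) = -42
  1·M_1 + 4·M_2 + 1·M_3 = 6(Δ_2 - Δ_1) = -42
  1·M_2 + 4·M_3 + 1·M_4 = 6(Δ_3 - Δ_2) = 42
Natural end conditions: M_0 = M_4 = 0.
Solving the tridiagonal system: M_0 = 0, M_1 = -15/2, M_2 = -12, M_3 = 27/2, M_4 = 0.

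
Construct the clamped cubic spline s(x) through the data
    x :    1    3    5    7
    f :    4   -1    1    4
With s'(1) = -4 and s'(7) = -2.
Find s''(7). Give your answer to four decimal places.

-5.9333

With M_i denoting the second derivative at x_i, h_i = 2, 2, 2, and Δ_i = (y_(i+1) − y_i)/h_i = -5/2, 1, 3/2:
  2·M_0 + 8·M_1 + 2·M_2 = 6(Δ_1 - Δ_0) = 21
  2·M_1 + 8·M_2 + 2·M_3 = 6(Δ_2 - Δ_1) = 3
Clamped end conditions give two more equations: 2h_0·M_0 + h_0·M_1 = 6(Δ_0 - s'(1)) = 9 and h_2·M_2 + 2h_2·M_3 = 6(s'(7) - Δ_2) = -21.
Hence M_0 = 19/15, M_1 = 59/30, M_2 = 41/30, M_3 = -89/15.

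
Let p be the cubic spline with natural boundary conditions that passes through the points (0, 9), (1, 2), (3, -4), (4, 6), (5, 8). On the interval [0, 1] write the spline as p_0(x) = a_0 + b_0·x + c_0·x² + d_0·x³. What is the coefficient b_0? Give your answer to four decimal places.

Let σ_i = p''(x_i). Step sizes h_i = 1, 2, 1, 1; slopes of the chords Δ_i = (y_(i+1) - y_i)/h_i = -7, -3, 10, 2.
  1·σ_0 + 6·σ_1 + 2·σ_2 = 6(Δ_1 - Δ_0) = 24
  2·σ_1 + 6·σ_2 + 1·σ_3 = 6(Δ_2 - Δ_1) = 78
  1·σ_2 + 4·σ_3 + 1·σ_4 = 6(Δ_3 - Δ_2) = -48
Natural end conditions: σ_0 = σ_4 = 0.
Forward elimination and back-substitution give σ_0 = 0, σ_1 = -84/61, σ_2 = 984/61, σ_3 = -978/61, σ_4 = 0.
On [0, 1], with p_0(x) = a_0 + b_0·x + c_0·x² + d_0·x³: c_0 = σ_0/2 = 0, d_0 = (σ_1 - σ_0)/(6h_0) = -14/61, b_0 = Δ_0 - h_0(2σ_0 + σ_1)/6 = -413/61.

-6.7705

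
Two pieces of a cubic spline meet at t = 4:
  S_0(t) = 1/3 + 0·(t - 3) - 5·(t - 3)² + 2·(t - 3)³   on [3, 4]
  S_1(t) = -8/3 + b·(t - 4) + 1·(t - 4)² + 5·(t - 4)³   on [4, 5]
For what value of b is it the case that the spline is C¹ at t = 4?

S_0'(t) = 0 - 10·(t - 3) + 6·(t - 3)², so S_0'(4) = -4. On the right, S_1'(4) = b, so b = -4.

-4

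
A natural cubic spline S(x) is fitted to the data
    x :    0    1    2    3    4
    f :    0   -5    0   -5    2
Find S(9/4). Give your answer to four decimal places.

Let σ_i = S''(x_i). Step sizes h_i = 1, 1, 1, 1; slopes of the chords Δ_i = (y_(i+1) - y_i)/h_i = -5, 5, -5, 7.
  1·σ_0 + 4·σ_1 + 1·σ_2 = 6(Δ_1 - Δ_0) = 60
  1·σ_1 + 4·σ_2 + 1·σ_3 = 6(Δ_2 - Δ_1) = -60
  1·σ_2 + 4·σ_3 + 1·σ_4 = 6(Δ_3 - Δ_2) = 72
Natural end conditions: σ_0 = σ_4 = 0.
Solving: σ_0 = 0, σ_1 = 303/14, σ_2 = -186/7, σ_3 = 345/14, σ_4 = 0.
On [2, 3], S(x) = 0 - 1/4·(x - 2) - 93/7·(x - 2)² + 239/28·(x - 2)³.
With (x - 2) = 1/4: S(9/4) = -1361/1792.

-0.7595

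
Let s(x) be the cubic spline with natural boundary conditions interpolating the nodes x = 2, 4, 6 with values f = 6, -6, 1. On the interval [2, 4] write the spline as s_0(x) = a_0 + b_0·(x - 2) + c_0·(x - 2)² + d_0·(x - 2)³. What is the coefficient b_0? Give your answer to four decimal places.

-8.3750

With M_i denoting the second derivative at x_i, h_i = 2, 2, and Δ_i = (y_(i+1) − y_i)/h_i = -6, 7/2:
  2·M_0 + 8·M_1 + 2·M_2 = 6(Δ_1 - Δ_0) = 57
Natural end conditions: M_0 = M_2 = 0.
Solving: M_0 = 0, M_1 = 57/8, M_2 = 0.
On [2, 4], with s_0(x) = a_0 + b_0·(x - 2) + c_0·(x - 2)² + d_0·(x - 2)³: c_0 = M_0/2 = 0, d_0 = (M_1 - M_0)/(6h_0) = 19/32, b_0 = Δ_0 - h_0(2M_0 + M_1)/6 = -67/8.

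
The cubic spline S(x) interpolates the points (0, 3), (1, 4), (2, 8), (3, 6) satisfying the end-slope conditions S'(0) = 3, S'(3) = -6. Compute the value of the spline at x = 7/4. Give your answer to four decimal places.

7.1500

Let m_i = S''(x_i). Step sizes h_i = 1, 1, 1; slopes of the chords Δ_i = (y_(i+1) - y_i)/h_i = 1, 4, -2.
  1·m_0 + 4·m_1 + 1·m_2 = 6(Δ_1 - Δ_0) = 18
  1·m_1 + 4·m_2 + 1·m_3 = 6(Δ_2 - Δ_1) = -36
Clamped end conditions give two more equations: 2h_0·m_0 + h_0·m_1 = 6(Δ_0 - S'(0)) = -12 and h_2·m_2 + 2h_2·m_3 = 6(S'(3) - Δ_2) = -24.
Hence m_0 = -54/5, m_1 = 48/5, m_2 = -48/5, m_3 = -36/5.
On [1, 2], S(x) = 4 + 12/5·(x - 1) + 24/5·(x - 1)² - 16/5·(x - 1)³.
With (x - 1) = 3/4: S(7/4) = 143/20.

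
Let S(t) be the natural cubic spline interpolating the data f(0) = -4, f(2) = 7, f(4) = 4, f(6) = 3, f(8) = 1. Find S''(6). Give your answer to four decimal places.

-0.9911

With M_i denoting the second derivative at x_i, h_i = 2, 2, 2, 2, and Δ_i = (y_(i+1) − y_i)/h_i = 11/2, -3/2, -1/2, -1:
  2·M_0 + 8·M_1 + 2·M_2 = 6(Δ_1 - Δ_0) = -42
  2·M_1 + 8·M_2 + 2·M_3 = 6(Δ_2 - Δ_1) = 6
  2·M_2 + 8·M_3 + 2·M_4 = 6(Δ_3 - Δ_2) = -3
Natural end conditions: M_0 = M_4 = 0.
Solving: M_0 = 0, M_1 = -657/112, M_2 = 69/28, M_3 = -111/112, M_4 = 0.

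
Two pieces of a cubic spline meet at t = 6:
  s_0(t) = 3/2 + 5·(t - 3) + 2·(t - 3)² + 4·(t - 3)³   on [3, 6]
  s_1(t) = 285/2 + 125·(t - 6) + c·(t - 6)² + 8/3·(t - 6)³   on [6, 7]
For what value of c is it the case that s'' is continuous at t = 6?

38

s_0''(t) = 4 + 24·(t - 3), so s_0''(6) = 76. On the right, s_1''(6) = 2c, so c = 38.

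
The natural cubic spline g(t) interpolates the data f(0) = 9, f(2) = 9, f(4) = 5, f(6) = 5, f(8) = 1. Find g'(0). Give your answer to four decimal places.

Put M_i = g'' at the i-th knot. Here h = (2, 2, 2, 2) and Δ = (0, -2, 0, -2), so the interior equations h_(i-1)·M_(i-1) + 2(h_(i-1)+h_i)·M_i + h_i·M_(i+1) = 6(Δ_i − Δ_(i-1)) read
  2·M_0 + 8·M_1 + 2·M_2 = 6(Δ_1 - Δ_0) = -12
  2·M_1 + 8·M_2 + 2·M_3 = 6(Δ_2 - Δ_1) = 12
  2·M_2 + 8·M_3 + 2·M_4 = 6(Δ_3 - Δ_2) = -12
Natural end conditions: M_0 = M_4 = 0.
Solving: M_0 = 0, M_1 = -15/7, M_2 = 18/7, M_3 = -15/7, M_4 = 0.
On [0, 2], g'(t) = b_0 + 2c_0·t + 3d_0·t² with b_0 = Δ_0 - h_0(2M_0 + M_1)/6 = 5/7, c_0 = M_0/2 = 0, d_0 = (M_1 - M_0)/(6h_0) = -5/28. So g'(0) = 5/7.

0.7143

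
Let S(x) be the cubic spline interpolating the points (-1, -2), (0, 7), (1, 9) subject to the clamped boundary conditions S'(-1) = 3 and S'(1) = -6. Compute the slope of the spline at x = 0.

Put M_i = S'' at the i-th knot. Here h = (1, 1) and Δ = (9, 2), so the interior equations h_(i-1)·M_(i-1) + 2(h_(i-1)+h_i)·M_i + h_i·M_(i+1) = 6(Δ_i − Δ_(i-1)) read
  1·M_0 + 4·M_1 + 1·M_2 = 6(Δ_1 - Δ_0) = -42
Clamped end conditions give two more equations: 2h_0·M_0 + h_0·M_1 = 6(Δ_0 - S'(-1)) = 36 and h_1·M_1 + 2h_1·M_2 = 6(S'(1) - Δ_1) = -48.
Hence M_0 = 24, M_1 = -12, M_2 = -18.
On [0, 1], S'(x) = b_1 + 2c_1·x + 3d_1·x² with b_1 = Δ_1 - h_1(2M_1 + M_2)/6 = 9, c_1 = M_1/2 = -6, d_1 = (M_2 - M_1)/(6h_1) = -1. So S'(0) = 9.

9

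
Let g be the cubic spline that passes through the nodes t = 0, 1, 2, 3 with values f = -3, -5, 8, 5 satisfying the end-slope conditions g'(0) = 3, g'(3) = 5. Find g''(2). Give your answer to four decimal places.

Let σ_i = g''(x_i). Step sizes h_i = 1, 1, 1; slopes of the chords Δ_i = (y_(i+1) - y_i)/h_i = -2, 13, -3.
  1·σ_0 + 4·σ_1 + 1·σ_2 = 6(Δ_1 - Δ_0) = 90
  1·σ_1 + 4·σ_2 + 1·σ_3 = 6(Δ_2 - Δ_1) = -96
Clamped end conditions give two more equations: 2h_0·σ_0 + h_0·σ_1 = 6(Δ_0 - g'(0)) = -30 and h_2·σ_2 + 2h_2·σ_3 = 6(g'(3) - Δ_2) = 48.
Forward elimination and back-substitution give σ_0 = -110/3, σ_1 = 130/3, σ_2 = -140/3, σ_3 = 142/3.

-46.6667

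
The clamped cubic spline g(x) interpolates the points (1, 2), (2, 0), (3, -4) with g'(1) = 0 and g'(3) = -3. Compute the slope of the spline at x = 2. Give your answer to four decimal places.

Let m_i = g''(x_i). Step sizes h_i = 1, 1; slopes of the chords Δ_i = (y_(i+1) - y_i)/h_i = -2, -4.
  1·m_0 + 4·m_1 + 1·m_2 = 6(Δ_1 - Δ_0) = -12
Clamped end conditions give two more equations: 2h_0·m_0 + h_0·m_1 = 6(Δ_0 - g'(1)) = -12 and h_1·m_1 + 2h_1·m_2 = 6(g'(3) - Δ_1) = 6.
Forward elimination and back-substitution give m_0 = -9/2, m_1 = -3, m_2 = 9/2.
On [2, 3], g'(x) = b_1 + 2c_1·(x - 2) + 3d_1·(x - 2)² with b_1 = Δ_1 - h_1(2m_1 + m_2)/6 = -15/4, c_1 = m_1/2 = -3/2, d_1 = (m_2 - m_1)/(6h_1) = 5/4. So g'(2) = -15/4.

-3.7500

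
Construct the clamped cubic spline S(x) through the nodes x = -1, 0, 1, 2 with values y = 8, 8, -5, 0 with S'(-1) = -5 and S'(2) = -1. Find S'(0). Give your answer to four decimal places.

Let M_i = S''(x_i). Step sizes h_i = 1, 1, 1; slopes of the chords Δ_i = (y_(i+1) - y_i)/h_i = 0, -13, 5.
  1·M_0 + 4·M_1 + 1·M_2 = 6(Δ_1 - Δ_0) = -78
  1·M_1 + 4·M_2 + 1·M_3 = 6(Δ_2 - Δ_1) = 108
Clamped end conditions give two more equations: 2h_0·M_0 + h_0·M_1 = 6(Δ_0 - S'(-1)) = 30 and h_2·M_2 + 2h_2·M_3 = 6(S'(2) - Δ_2) = -36.
Forward elimination and back-substitution give M_0 = 526/15, M_1 = -602/15, M_2 = 712/15, M_3 = -626/15.
On [0, 1], S'(x) = b_1 + 2c_1·x + 3d_1·x² with b_1 = Δ_1 - h_1(2M_1 + M_2)/6 = -113/15, c_1 = M_1/2 = -301/15, d_1 = (M_2 - M_1)/(6h_1) = 73/5. So S'(0) = -113/15.

-7.5333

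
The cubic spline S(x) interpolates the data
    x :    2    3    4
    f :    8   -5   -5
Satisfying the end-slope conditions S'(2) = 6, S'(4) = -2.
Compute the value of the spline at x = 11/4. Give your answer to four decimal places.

With σ_i denoting the second derivative at x_i, h_i = 1, 1, and Δ_i = (y_(i+1) − y_i)/h_i = -13, 0:
  1·σ_0 + 4·σ_1 + 1·σ_2 = 6(Δ_1 - Δ_0) = 78
Clamped end conditions give two more equations: 2h_0·σ_0 + h_0·σ_1 = 6(Δ_0 - S'(2)) = -114 and h_1·σ_1 + 2h_1·σ_2 = 6(S'(4) - Δ_1) = -12.
Hence σ_0 = -161/2, σ_1 = 47, σ_2 = -59/2.
On [2, 3], S(x) = 8 + 6·(x - 2) - 161/4·(x - 2)² + 85/4·(x - 2)³.
With (x - 2) = 3/4: S(11/4) = -301/256.

-1.1758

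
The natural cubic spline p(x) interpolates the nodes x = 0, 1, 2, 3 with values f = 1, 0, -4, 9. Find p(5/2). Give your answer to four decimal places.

Write M_i for p''(x_i). With h_i = 1, 1, 1 and divided differences Δ_i = -1, -4, 13, the continuity of p' gives the tridiagonal system
  1·M_0 + 4·M_1 + 1·M_2 = 6(Δ_1 - Δ_0) = -18
  1·M_1 + 4·M_2 + 1·M_3 = 6(Δ_2 - Δ_1) = 102
Natural end conditions: M_0 = M_3 = 0.
Solving: M_0 = 0, M_1 = -58/5, M_2 = 142/5, M_3 = 0.
On [2, 3], p(x) = -4 + 53/15·(x - 2) + 71/5·(x - 2)² - 71/15·(x - 2)³.
With (x - 2) = 1/2: p(5/2) = 29/40.

0.7250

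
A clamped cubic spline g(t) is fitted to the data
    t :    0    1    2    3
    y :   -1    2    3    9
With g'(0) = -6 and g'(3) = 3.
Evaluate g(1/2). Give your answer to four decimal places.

-0.7000

With M_i denoting the second derivative at x_i, h_i = 1, 1, 1, and Δ_i = (y_(i+1) − y_i)/h_i = 3, 1, 6:
  1·M_0 + 4·M_1 + 1·M_2 = 6(Δ_1 - Δ_0) = -12
  1·M_1 + 4·M_2 + 1·M_3 = 6(Δ_2 - Δ_1) = 30
Clamped end conditions give two more equations: 2h_0·M_0 + h_0·M_1 = 6(Δ_0 - g'(0)) = 54 and h_2·M_2 + 2h_2·M_3 = 6(g'(3) - Δ_2) = -18.
Solving: M_0 = 174/5, M_1 = -78/5, M_2 = 78/5, M_3 = -84/5.
On [0, 1], g(t) = -1 - 6·t + 87/5·t² - 42/5·t³.
With t = 1/2: g(1/2) = -7/10.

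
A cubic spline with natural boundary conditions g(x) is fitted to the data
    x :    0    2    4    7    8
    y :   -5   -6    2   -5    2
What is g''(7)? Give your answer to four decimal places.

9.9440

With m_i denoting the second derivative at x_i, h_i = 2, 2, 3, 1, and Δ_i = (y_(i+1) − y_i)/h_i = -1/2, 4, -7/3, 7:
  2·m_0 + 8·m_1 + 2·m_2 = 6(Δ_1 - Δ_0) = 27
  2·m_1 + 10·m_2 + 3·m_3 = 6(Δ_2 - Δ_1) = -38
  3·m_2 + 8·m_3 + 1·m_4 = 6(Δ_3 - Δ_2) = 56
Natural end conditions: m_0 = m_4 = 0.
Forward elimination and back-substitution give m_0 = 0, m_1 = 2861/536, m_2 = -526/67, m_3 = 2665/268, m_4 = 0.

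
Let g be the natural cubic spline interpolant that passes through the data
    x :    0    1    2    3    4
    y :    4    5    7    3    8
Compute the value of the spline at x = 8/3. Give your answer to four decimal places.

3.9947

Put m_i = g'' at the i-th knot. Here h = (1, 1, 1, 1) and Δ = (1, 2, -4, 5), so the interior equations h_(i-1)·m_(i-1) + 2(h_(i-1)+h_i)·m_i + h_i·m_(i+1) = 6(Δ_i − Δ_(i-1)) read
  1·m_0 + 4·m_1 + 1·m_2 = 6(Δ_1 - Δ_0) = 6
  1·m_1 + 4·m_2 + 1·m_3 = 6(Δ_2 - Δ_1) = -36
  1·m_2 + 4·m_3 + 1·m_4 = 6(Δ_3 - Δ_2) = 54
Natural end conditions: m_0 = m_4 = 0.
Hence m_0 = 0, m_1 = 36/7, m_2 = -102/7, m_3 = 120/7, m_4 = 0.
On [2, 3], g(x) = 7 - 2·(x - 2) - 51/7·(x - 2)² + 37/7·(x - 2)³.
With (x - 2) = 2/3: g(8/3) = 755/189.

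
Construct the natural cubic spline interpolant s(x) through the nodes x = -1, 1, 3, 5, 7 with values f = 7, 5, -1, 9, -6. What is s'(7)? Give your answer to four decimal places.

Write m_i for s''(x_i). With h_i = 2, 2, 2, 2 and divided differences Δ_i = -1, -3, 5, -15/2, the continuity of s' gives the tridiagonal system
  2·m_0 + 8·m_1 + 2·m_2 = 6(Δ_1 - Δ_0) = -12
  2·m_1 + 8·m_2 + 2·m_3 = 6(Δ_2 - Δ_1) = 48
  2·m_2 + 8·m_3 + 2·m_4 = 6(Δ_3 - Δ_2) = -75
Natural end conditions: m_0 = m_4 = 0.
Solving the tridiagonal system: m_0 = 0, m_1 = -447/112, m_2 = 279/28, m_3 = -1329/112, m_4 = 0.
On [5, 7], s'(x) = b_3 + 2c_3·(x - 5) + 3d_3·(x - 5)² with b_3 = Δ_3 - h_3(2m_3 + m_4)/6 = 23/56, c_3 = m_3/2 = -1329/224, d_3 = (m_4 - m_3)/(6h_3) = 443/448. So s'(7) = -1283/112.

-11.4554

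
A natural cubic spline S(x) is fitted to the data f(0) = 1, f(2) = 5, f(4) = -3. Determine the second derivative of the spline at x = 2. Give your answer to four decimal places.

-4.5000

Let m_i = S''(x_i). Step sizes h_i = 2, 2; slopes of the chords Δ_i = (y_(i+1) - y_i)/h_i = 2, -4.
  2·m_0 + 8·m_1 + 2·m_2 = 6(Δ_1 - Δ_0) = -36
Natural end conditions: m_0 = m_2 = 0.
Forward elimination and back-substitution give m_0 = 0, m_1 = -9/2, m_2 = 0.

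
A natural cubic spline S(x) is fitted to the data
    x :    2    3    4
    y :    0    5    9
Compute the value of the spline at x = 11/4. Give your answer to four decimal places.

Let m_i = S''(x_i). Step sizes h_i = 1, 1; slopes of the chords Δ_i = (y_(i+1) - y_i)/h_i = 5, 4.
  1·m_0 + 4·m_1 + 1·m_2 = 6(Δ_1 - Δ_0) = -6
Natural end conditions: m_0 = m_2 = 0.
Solving the tridiagonal system: m_0 = 0, m_1 = -3/2, m_2 = 0.
On [2, 3], S(x) = 0 + 21/4·(x - 2) + 0·(x - 2)² - 1/4·(x - 2)³.
With (x - 2) = 3/4: S(11/4) = 981/256.

3.8320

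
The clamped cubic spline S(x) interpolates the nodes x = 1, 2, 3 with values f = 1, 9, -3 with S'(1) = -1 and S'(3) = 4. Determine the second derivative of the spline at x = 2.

Let M_i = S''(x_i). Step sizes h_i = 1, 1; slopes of the chords Δ_i = (y_(i+1) - y_i)/h_i = 8, -12.
  1·M_0 + 4·M_1 + 1·M_2 = 6(Δ_1 - Δ_0) = -120
Clamped end conditions give two more equations: 2h_0·M_0 + h_0·M_1 = 6(Δ_0 - S'(1)) = 54 and h_1·M_1 + 2h_1·M_2 = 6(S'(3) - Δ_1) = 96.
Hence M_0 = 119/2, M_1 = -65, M_2 = 161/2.

-65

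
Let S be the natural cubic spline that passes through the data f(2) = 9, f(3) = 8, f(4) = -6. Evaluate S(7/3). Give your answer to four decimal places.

Put σ_i = S'' at the i-th knot. Here h = (1, 1) and Δ = (-1, -14), so the interior equations h_(i-1)·σ_(i-1) + 2(h_(i-1)+h_i)·σ_i + h_i·σ_(i+1) = 6(Δ_i − Δ_(i-1)) read
  1·σ_0 + 4·σ_1 + 1·σ_2 = 6(Δ_1 - Δ_0) = -78
Natural end conditions: σ_0 = σ_2 = 0.
Forward elimination and back-substitution give σ_0 = 0, σ_1 = -39/2, σ_2 = 0.
On [2, 3], S(x) = 9 + 9/4·(x - 2) + 0·(x - 2)² - 13/4·(x - 2)³.
With (x - 2) = 1/3: S(7/3) = 260/27.

9.6296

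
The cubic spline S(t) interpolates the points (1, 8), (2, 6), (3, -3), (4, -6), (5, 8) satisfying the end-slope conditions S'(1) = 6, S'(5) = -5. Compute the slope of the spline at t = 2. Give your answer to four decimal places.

With M_i denoting the second derivative at x_i, h_i = 1, 1, 1, 1, and Δ_i = (y_(i+1) − y_i)/h_i = -2, -9, -3, 14:
  1·M_0 + 4·M_1 + 1·M_2 = 6(Δ_1 - Δ_0) = -42
  1·M_1 + 4·M_2 + 1·M_3 = 6(Δ_2 - Δ_1) = 36
  1·M_2 + 4·M_3 + 1·M_4 = 6(Δ_3 - Δ_2) = 102
Clamped end conditions give two more equations: 2h_0·M_0 + h_0·M_1 = 6(Δ_0 - S'(1)) = -48 and h_3·M_3 + 2h_3·M_4 = 6(S'(5) - Δ_3) = -114.
Forward elimination and back-substitution give M_0 = -605/28, M_1 = -67/14, M_2 = -5/4, M_3 = 641/14, M_4 = -2237/28.
On [2, 3], S'(t) = b_1 + 2c_1·(t - 2) + 3d_1·(t - 2)² with b_1 = Δ_1 - h_1(2M_1 + M_2)/6 = -403/56, c_1 = M_1/2 = -67/28, d_1 = (M_2 - M_1)/(6h_1) = 33/56. So S'(2) = -403/56.

-7.1964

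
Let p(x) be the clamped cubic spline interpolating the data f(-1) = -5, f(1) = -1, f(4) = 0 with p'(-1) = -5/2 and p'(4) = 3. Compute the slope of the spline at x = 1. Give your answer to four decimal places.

2.1500

With M_i denoting the second derivative at x_i, h_i = 2, 3, and Δ_i = (y_(i+1) − y_i)/h_i = 2, 1/3:
  2·M_0 + 10·M_1 + 3·M_2 = 6(Δ_1 - Δ_0) = -10
Clamped end conditions give two more equations: 2h_0·M_0 + h_0·M_1 = 6(Δ_0 - p'(-1)) = 27 and h_1·M_1 + 2h_1·M_2 = 6(p'(4) - Δ_1) = 16.
Hence M_0 = 177/20, M_1 = -21/5, M_2 = 143/30.
On [1, 4], p'(x) = b_1 + 2c_1·(x - 1) + 3d_1·(x - 1)² with b_1 = Δ_1 - h_1(2M_1 + M_2)/6 = 43/20, c_1 = M_1/2 = -21/10, d_1 = (M_2 - M_1)/(6h_1) = 269/540. So p'(1) = 43/20.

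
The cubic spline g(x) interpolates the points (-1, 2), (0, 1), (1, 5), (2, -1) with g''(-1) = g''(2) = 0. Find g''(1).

Write σ_i for g''(x_i). With h_i = 1, 1, 1 and divided differences Δ_i = -1, 4, -6, the continuity of g' gives the tridiagonal system
  1·σ_0 + 4·σ_1 + 1·σ_2 = 6(Δ_1 - Δ_0) = 30
  1·σ_1 + 4·σ_2 + 1·σ_3 = 6(Δ_2 - Δ_1) = -60
Natural end conditions: σ_0 = σ_3 = 0.
Hence σ_0 = 0, σ_1 = 12, σ_2 = -18, σ_3 = 0.

-18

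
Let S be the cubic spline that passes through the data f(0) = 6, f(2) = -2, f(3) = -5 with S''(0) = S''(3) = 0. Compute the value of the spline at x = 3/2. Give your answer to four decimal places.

Let σ_i = S''(x_i). Step sizes h_i = 2, 1; slopes of the chords Δ_i = (y_(i+1) - y_i)/h_i = -4, -3.
  2·σ_0 + 6·σ_1 + 1·σ_2 = 6(Δ_1 - Δ_0) = 6
Natural end conditions: σ_0 = σ_2 = 0.
Hence σ_0 = 0, σ_1 = 1, σ_2 = 0.
On [0, 2], S(x) = 6 - 13/3·x + 0·x² + 1/12·x³.
With x = 3/2: S(3/2) = -7/32.

-0.2188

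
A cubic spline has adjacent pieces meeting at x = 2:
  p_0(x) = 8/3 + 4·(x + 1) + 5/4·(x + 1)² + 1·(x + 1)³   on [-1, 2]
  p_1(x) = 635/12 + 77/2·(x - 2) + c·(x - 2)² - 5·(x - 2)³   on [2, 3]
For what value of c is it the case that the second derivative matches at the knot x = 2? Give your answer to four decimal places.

p_0''(x) = 5/2 + 6·(x + 1), so p_0''(2) = 41/2. On the right, p_1''(2) = 2c, so c = 41/4.

10.2500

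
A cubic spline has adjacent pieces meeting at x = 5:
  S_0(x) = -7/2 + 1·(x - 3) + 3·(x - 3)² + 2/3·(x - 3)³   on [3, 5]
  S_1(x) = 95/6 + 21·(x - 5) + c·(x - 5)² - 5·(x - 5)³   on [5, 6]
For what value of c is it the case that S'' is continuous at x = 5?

S_0''(x) = 6 + 4·(x - 3), so S_0''(5) = 14. On the right, S_1''(5) = 2c, so c = 7.

7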